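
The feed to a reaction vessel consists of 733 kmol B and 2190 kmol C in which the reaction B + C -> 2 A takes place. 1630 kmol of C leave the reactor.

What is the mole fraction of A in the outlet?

0.383

For C: n = n₀ − 1ξ → 1630 = 2190 − 1ξ, giving ξ = 560 kmol.
Outlet amounts (n = n₀ + ν ξ):
  B: 733 − 1(560) = 173
  C: 2190 − 1(560) = 1630
  A: 0 + 2(560) = 1120
Total out = 2923 kmol; y_A = 1120 / 2923 = 0.3832.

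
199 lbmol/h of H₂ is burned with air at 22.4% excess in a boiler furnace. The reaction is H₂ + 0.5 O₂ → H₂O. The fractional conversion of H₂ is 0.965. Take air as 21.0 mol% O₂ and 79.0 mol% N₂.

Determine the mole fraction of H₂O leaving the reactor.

Stoichiometric O₂ = 0.5 × 199 = 99.5 lbmol/h; O₂ fed = 99.5 × 1.224 = 121.8 lbmol/h.
N₂ fed = 121.8 × 79/21 = 458.2 lbmol/h.
Fuel reacted = 0.965 × 199 → ξ = 192 lbmol/h.
Outlet (n = n₀ + ν ξ):
  H₂: 199 − 1(192) = 6.965
  O₂: 121.8 − 0.5(192) = 25.77
  N₂: 458.2 (inert)
  H₂O: 0 + 1(192) = 192
Total out = 682.9 lbmol/h; y_H₂O = 192 / 682.9 = 0.2812.

0.281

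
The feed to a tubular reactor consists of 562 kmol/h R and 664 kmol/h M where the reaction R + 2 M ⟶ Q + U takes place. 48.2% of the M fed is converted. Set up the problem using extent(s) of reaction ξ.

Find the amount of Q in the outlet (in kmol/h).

M reacted = 0.482 × 664 = 320 kmol/h; ν_M = −2, so ξ = 320/2 = 160 kmol/h.
Outlet amounts (n = n₀ + ν ξ):
  R: 562 − 1(160) = 402
  M: 664 − 2(160) = 344
  Q: 0 + 1(160) = 160
  U: 0 + 1(160) = 160

160 kmol/h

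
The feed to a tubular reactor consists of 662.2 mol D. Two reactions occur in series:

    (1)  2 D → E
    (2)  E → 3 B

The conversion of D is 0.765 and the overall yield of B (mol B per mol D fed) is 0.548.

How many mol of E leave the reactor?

132 mol

Conversion of D: D consumed = 2ξ₁ = 0.765 × 662.2 → ξ₁ = 253.3 mol.
Yield of B: 3ξ₂ / 662.2 = 0.548 → ξ₂ = 121 mol.
Outlet amounts (n = n₀ + Σ ν·ξ):
  D: 662.2 − 2(253.3) = 155.6
  E: 0 + 1(253.3) − 1(121) = 132.3
  B: 0 + 3(121) = 362.9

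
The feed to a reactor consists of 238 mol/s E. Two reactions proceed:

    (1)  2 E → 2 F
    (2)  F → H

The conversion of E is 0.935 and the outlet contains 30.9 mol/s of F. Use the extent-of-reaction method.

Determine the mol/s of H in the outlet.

192 mol/s

Conversion of E: E consumed = 2ξ₁ = 0.935 × 238 → ξ₁ = 111.3 mol/s.
F balance: n_F = 0 + 2ξ₁ − 1ξ₂ = 30.9 → ξ₂ = (2·111.3 − 30.9)/1 = 191.6 mol/s.
Outlet amounts (n = n₀ + Σ ν·ξ):
  E: 238 − 2(111.3) = 15.47
  F: 0 + 2(111.3) − 1(191.6) = 30.9
  H: 0 + 1(191.6) = 191.6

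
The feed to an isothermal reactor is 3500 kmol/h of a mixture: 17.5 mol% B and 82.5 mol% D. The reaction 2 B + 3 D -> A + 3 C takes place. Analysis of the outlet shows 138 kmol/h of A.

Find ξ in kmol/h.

ξ = 138 kmol/h

For A: n = n₀ + 1ξ → 138 = 0 + 1ξ, giving ξ = 138 kmol/h.
Outlet amounts (n = n₀ + ν ξ):
  B: 612.5 − 2(138) = 336.5
  D: 2888 − 3(138) = 2474
  A: 0 + 1(138) = 138
  C: 0 + 3(138) = 414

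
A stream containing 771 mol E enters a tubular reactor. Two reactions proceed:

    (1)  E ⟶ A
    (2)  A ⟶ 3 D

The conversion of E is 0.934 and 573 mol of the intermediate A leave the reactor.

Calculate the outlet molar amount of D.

Conversion of E: E consumed = 1ξ₁ = 0.934 × 771 → ξ₁ = 720.1 mol.
A balance: n_A = 0 + 1ξ₁ − 1ξ₂ = 573 → ξ₂ = (1·720.1 − 573)/1 = 147.1 mol.
Outlet amounts (n = n₀ + Σ ν·ξ):
  E: 771 − 1(720.1) = 50.89
  A: 0 + 1(720.1) − 1(147.1) = 573
  D: 0 + 3(147.1) = 441.3

441 mol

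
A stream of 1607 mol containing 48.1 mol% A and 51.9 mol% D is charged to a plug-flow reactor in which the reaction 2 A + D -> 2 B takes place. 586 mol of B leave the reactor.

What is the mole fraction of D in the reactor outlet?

0.412

For B: n = n₀ + 2ξ → 586 = 0 + 2ξ, giving ξ = 293 mol.
Outlet amounts (n = n₀ + ν ξ):
  A: 773 − 2(293) = 187
  D: 834 − 1(293) = 541
  B: 0 + 2(293) = 586
Total out = 1314 mol; y_D = 541 / 1314 = 0.4117.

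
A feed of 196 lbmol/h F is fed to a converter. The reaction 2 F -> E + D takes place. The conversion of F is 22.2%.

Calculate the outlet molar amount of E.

21.8 lbmol/h

F reacted = 0.222 × 196 = 43.51 lbmol/h; ν_F = −2, so ξ = 43.51/2 = 21.76 lbmol/h.
Outlet amounts (n = n₀ + ν ξ):
  F: 196 − 2(21.76) = 152.5
  E: 0 + 1(21.76) = 21.76
  D: 0 + 1(21.76) = 21.76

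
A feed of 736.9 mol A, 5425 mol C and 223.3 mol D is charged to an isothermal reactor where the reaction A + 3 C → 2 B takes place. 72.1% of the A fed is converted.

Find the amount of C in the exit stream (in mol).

A reacted = 0.721 × 736.9 = 531.3 mol; ν_A = −1, so ξ = 531.3/1 = 531.3 mol.
Outlet amounts (n = n₀ + ν ξ):
  A: 736.9 − 1(531.3) = 205.6
  C: 5425 − 3(531.3) = 3831
  B: 0 + 2(531.3) = 1063
  D: 223.3 (inert)

3830 mol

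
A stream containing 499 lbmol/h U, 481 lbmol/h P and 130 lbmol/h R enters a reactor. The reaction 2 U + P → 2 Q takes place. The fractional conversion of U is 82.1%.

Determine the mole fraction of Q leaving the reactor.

0.453

U reacted = 0.821 × 499 = 409.7 lbmol/h; ν_U = −2, so ξ = 409.7/2 = 204.8 lbmol/h.
Outlet amounts (n = n₀ + ν ξ):
  U: 499 − 2(204.8) = 89.32
  P: 481 − 1(204.8) = 276.2
  Q: 0 + 2(204.8) = 409.7
  R: 130 (inert)
Total out = 905.2 lbmol/h; y_Q = 409.7 / 905.2 = 0.4526.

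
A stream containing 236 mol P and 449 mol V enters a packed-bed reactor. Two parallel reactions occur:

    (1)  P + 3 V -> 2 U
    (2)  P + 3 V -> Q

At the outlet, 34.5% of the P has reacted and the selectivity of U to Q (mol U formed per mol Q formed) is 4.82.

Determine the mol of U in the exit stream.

115 mol

Conversion of P: P consumed = 0.345 × 236 = 81.42 mol = 1ξ₁ + 1ξ₂.
Selectivity: 2ξ₁ / (1ξ₂) = 4.82 → ξ₁ = 2.41 ξ₂.
Substitute: (1·2.41 + 1) ξ₂ = 81.42 → ξ₂ = 23.88 mol, ξ₁ = 57.54 mol.
Outlet amounts (n = n₀ + Σ ν·ξ):
  P: 236 − 1(57.54) − 1(23.88) = 154.6
  V: 449 − 3(57.54) − 3(23.88) = 204.7
  U: 0 + 2(57.54) = 115.1
  Q: 0 + 1(23.88) = 23.88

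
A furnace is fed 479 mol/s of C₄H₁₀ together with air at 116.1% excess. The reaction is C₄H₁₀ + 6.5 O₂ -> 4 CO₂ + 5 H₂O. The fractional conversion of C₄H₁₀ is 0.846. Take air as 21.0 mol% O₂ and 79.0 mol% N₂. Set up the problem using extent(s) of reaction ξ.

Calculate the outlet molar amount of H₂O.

Stoichiometric O₂ = 6.5 × 479 = 3114 mol/s; O₂ fed = 3114 × 2.161 = 6728 mol/s.
N₂ fed = 6728 × 79/21 = 25310 mol/s.
Fuel reacted = 0.846 × 479 → ξ = 405.2 mol/s.
Outlet (n = n₀ + ν ξ):
  C₄H₁₀: 479 − 1(405.2) = 73.77
  O₂: 6728 − 6.5(405.2) = 4094
  N₂: 25310 (inert)
  CO₂: 0 + 4(405.2) = 1621
  H₂O: 0 + 5(405.2) = 2026

2030 mol/s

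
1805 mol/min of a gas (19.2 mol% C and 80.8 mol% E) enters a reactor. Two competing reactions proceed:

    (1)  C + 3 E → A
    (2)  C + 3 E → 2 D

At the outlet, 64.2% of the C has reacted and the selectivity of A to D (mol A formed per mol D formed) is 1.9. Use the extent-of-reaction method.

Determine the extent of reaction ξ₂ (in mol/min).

Conversion of C: C consumed = 0.642 × 346.6 = 222.5 mol/min = 1ξ₁ + 1ξ₂.
Selectivity: 1ξ₁ / (2ξ₂) = 1.9 → ξ₁ = 3.8 ξ₂.
Substitute: (1·3.8 + 1) ξ₂ = 222.5 → ξ₂ = 46.35 mol/min, ξ₁ = 176.1 mol/min.
Outlet amounts (n = n₀ + Σ ν·ξ):
  C: 346.6 − 1(176.1) − 1(46.35) = 124.1
  E: 1458 − 3(176.1) − 3(46.35) = 791
  A: 0 + 1(176.1) = 176.1
  D: 0 + 2(46.35) = 92.7

ξ₂ = 46.4 mol/min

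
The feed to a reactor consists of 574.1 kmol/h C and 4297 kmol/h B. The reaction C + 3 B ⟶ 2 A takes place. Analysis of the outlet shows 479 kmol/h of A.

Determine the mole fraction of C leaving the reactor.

For A: n = n₀ + 2ξ → 479 = 0 + 2ξ, giving ξ = 239.5 kmol/h.
Outlet amounts (n = n₀ + ν ξ):
  C: 574.1 − 1(239.5) = 334.6
  B: 4297 − 3(239.5) = 3578
  A: 0 + 2(239.5) = 479
Total out = 4392 kmol/h; y_C = 334.6 / 4392 = 0.07618.

0.0762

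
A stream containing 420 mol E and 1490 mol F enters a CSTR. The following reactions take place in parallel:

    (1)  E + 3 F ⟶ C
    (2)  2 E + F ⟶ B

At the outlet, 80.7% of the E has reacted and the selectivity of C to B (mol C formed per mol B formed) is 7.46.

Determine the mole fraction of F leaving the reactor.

0.629

Conversion of E: E consumed = 0.807 × 420 = 338.9 mol = 1ξ₁ + 2ξ₂.
Selectivity: 1ξ₁ / (1ξ₂) = 7.46 → ξ₁ = 7.46 ξ₂.
Substitute: (1·7.46 + 2) ξ₂ = 338.9 → ξ₂ = 35.83 mol, ξ₁ = 267.3 mol.
Outlet amounts (n = n₀ + Σ ν·ξ):
  E: 420 − 1(267.3) − 2(35.83) = 81.06
  F: 1490 − 3(267.3) − 1(35.83) = 652.3
  C: 0 + 1(267.3) = 267.3
  B: 0 + 1(35.83) = 35.83
Total out = 1036 mol; y_F = 652.3 / 1036 = 0.6294.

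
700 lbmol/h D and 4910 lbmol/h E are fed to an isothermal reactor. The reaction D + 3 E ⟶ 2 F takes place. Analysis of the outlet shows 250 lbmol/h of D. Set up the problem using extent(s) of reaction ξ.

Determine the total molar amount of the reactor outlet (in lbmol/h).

4710 lbmol/h

For D: n = n₀ − 1ξ → 250 = 700 − 1ξ, giving ξ = 450 lbmol/h.
Outlet amounts (n = n₀ + ν ξ):
  D: 700 − 1(450) = 250
  E: 4910 − 3(450) = 3560
  F: 0 + 2(450) = 900
Total out = 250 + 3560 + 900 = 4710 lbmol/h.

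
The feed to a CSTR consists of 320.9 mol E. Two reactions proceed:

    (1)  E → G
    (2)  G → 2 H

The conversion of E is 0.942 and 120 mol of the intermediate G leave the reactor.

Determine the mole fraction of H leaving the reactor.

0.725

Conversion of E: E consumed = 1ξ₁ = 0.942 × 320.9 → ξ₁ = 302.3 mol.
G balance: n_G = 0 + 1ξ₁ − 1ξ₂ = 120 → ξ₂ = (1·302.3 − 120)/1 = 182.3 mol.
Outlet amounts (n = n₀ + Σ ν·ξ):
  E: 320.9 − 1(302.3) = 18.61
  G: 0 + 1(302.3) − 1(182.3) = 120
  H: 0 + 2(182.3) = 364.6
Total out = 503.2 mol; y_H = 364.6 / 503.2 = 0.7245.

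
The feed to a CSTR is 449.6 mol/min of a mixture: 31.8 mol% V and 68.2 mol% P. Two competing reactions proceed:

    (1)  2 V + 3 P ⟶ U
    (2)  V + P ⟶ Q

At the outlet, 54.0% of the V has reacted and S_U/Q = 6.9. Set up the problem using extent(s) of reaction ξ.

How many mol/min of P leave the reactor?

193 mol/min

Conversion of V: V consumed = 0.54 × 143 = 77.21 mol/min = 2ξ₁ + 1ξ₂.
Selectivity: 1ξ₁ / (1ξ₂) = 6.9 → ξ₁ = 6.9 ξ₂.
Substitute: (2·6.9 + 1) ξ₂ = 77.21 → ξ₂ = 5.217 mol/min, ξ₁ = 35.99 mol/min.
Outlet amounts (n = n₀ + Σ ν·ξ):
  V: 143 − 2(35.99) − 1(5.217) = 65.77
  P: 306.6 − 3(35.99) − 1(5.217) = 193.4
  U: 0 + 1(35.99) = 35.99
  Q: 0 + 1(5.217) = 5.217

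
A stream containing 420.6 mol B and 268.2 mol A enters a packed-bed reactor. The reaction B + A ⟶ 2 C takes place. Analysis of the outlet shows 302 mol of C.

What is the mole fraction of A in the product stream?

For C: n = n₀ + 2ξ → 302 = 0 + 2ξ, giving ξ = 151 mol.
Outlet amounts (n = n₀ + ν ξ):
  B: 420.6 − 1(151) = 269.6
  A: 268.2 − 1(151) = 117.2
  C: 0 + 2(151) = 302
Total out = 688.8 mol; y_A = 117.2 / 688.8 = 0.1702.

0.17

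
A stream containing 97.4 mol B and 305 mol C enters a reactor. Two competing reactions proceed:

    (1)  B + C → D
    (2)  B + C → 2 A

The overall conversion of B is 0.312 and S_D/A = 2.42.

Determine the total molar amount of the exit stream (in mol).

Conversion of B: B consumed = 0.312 × 97.4 = 30.39 mol = 1ξ₁ + 1ξ₂.
Selectivity: 1ξ₁ / (2ξ₂) = 2.42 → ξ₁ = 4.84 ξ₂.
Substitute: (1·4.84 + 1) ξ₂ = 30.39 → ξ₂ = 5.204 mol, ξ₁ = 25.19 mol.
Outlet amounts (n = n₀ + Σ ν·ξ):
  B: 97.4 − 1(25.19) − 1(5.204) = 67.01
  C: 305 − 1(25.19) − 1(5.204) = 274.6
  D: 0 + 1(25.19) = 25.19
  A: 0 + 2(5.204) = 10.41
Total out = 67.01 + 274.6 + 25.19 + 10.41 = 377.2 mol.

377 mol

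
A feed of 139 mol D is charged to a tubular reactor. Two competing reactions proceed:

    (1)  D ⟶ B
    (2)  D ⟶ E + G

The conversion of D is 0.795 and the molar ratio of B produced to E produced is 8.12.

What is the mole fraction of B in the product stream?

0.651

Conversion of D: D consumed = 0.795 × 139 = 110.5 mol = 1ξ₁ + 1ξ₂.
Selectivity: 1ξ₁ / (1ξ₂) = 8.12 → ξ₁ = 8.12 ξ₂.
Substitute: (1·8.12 + 1) ξ₂ = 110.5 → ξ₂ = 12.12 mol, ξ₁ = 98.39 mol.
Outlet amounts (n = n₀ + Σ ν·ξ):
  D: 139 − 1(98.39) − 1(12.12) = 28.49
  B: 0 + 1(98.39) = 98.39
  E: 0 + 1(12.12) = 12.12
  G: 0 + 1(12.12) = 12.12
Total out = 151.1 mol; y_B = 98.39 / 151.1 = 0.6511.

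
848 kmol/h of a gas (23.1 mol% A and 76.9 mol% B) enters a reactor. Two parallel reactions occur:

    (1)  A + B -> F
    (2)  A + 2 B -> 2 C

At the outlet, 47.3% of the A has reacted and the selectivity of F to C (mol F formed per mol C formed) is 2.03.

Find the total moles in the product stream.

Conversion of A: A consumed = 0.473 × 195.9 = 92.66 kmol/h = 1ξ₁ + 1ξ₂.
Selectivity: 1ξ₁ / (2ξ₂) = 2.03 → ξ₁ = 4.06 ξ₂.
Substitute: (1·4.06 + 1) ξ₂ = 92.66 → ξ₂ = 18.31 kmol/h, ξ₁ = 74.34 kmol/h.
Outlet amounts (n = n₀ + Σ ν·ξ):
  A: 195.9 − 1(74.34) − 1(18.31) = 103.2
  B: 652.1 − 1(74.34) − 2(18.31) = 541.1
  F: 0 + 1(74.34) = 74.34
  C: 0 + 2(18.31) = 36.62
Total out = 103.2 + 541.1 + 74.34 + 36.62 = 755.3 kmol/h.

755 kmol/h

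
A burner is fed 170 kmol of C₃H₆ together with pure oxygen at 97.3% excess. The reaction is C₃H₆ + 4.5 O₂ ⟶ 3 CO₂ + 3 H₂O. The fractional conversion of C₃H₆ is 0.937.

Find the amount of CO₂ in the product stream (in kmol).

478 kmol

Stoichiometric O₂ = 4.5 × 170 = 765 kmol; O₂ fed = 765 × 1.973 = 1509 kmol.
Fuel reacted = 0.937 × 170 → ξ = 159.3 kmol.
Outlet (n = n₀ + ν ξ):
  C₃H₆: 170 − 1(159.3) = 10.71
  O₂: 1509 − 4.5(159.3) = 792.5
  CO₂: 0 + 3(159.3) = 477.9
  H₂O: 0 + 3(159.3) = 477.9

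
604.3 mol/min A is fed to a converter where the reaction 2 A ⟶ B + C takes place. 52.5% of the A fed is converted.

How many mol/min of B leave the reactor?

A reacted = 0.525 × 604.3 = 317.3 mol/min; ν_A = −2, so ξ = 317.3/2 = 158.6 mol/min.
Outlet amounts (n = n₀ + ν ξ):
  A: 604.3 − 2(158.6) = 287
  B: 0 + 1(158.6) = 158.6
  C: 0 + 1(158.6) = 158.6

159 mol/min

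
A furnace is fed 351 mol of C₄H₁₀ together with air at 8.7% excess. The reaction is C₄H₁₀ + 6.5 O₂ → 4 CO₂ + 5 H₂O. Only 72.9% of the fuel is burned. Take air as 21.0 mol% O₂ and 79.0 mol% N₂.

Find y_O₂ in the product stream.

Stoichiometric O₂ = 6.5 × 351 = 2282 mol; O₂ fed = 2282 × 1.087 = 2480 mol.
N₂ fed = 2480 × 79/21 = 9329 mol.
Fuel reacted = 0.729 × 351 → ξ = 255.9 mol.
Outlet (n = n₀ + ν ξ):
  C₄H₁₀: 351 − 1(255.9) = 95.12
  O₂: 2480 − 6.5(255.9) = 816.8
  N₂: 9329 (inert)
  CO₂: 0 + 4(255.9) = 1024
  H₂O: 0 + 5(255.9) = 1279
Total out = 12540 mol; y_O₂ = 816.8 / 12540 = 0.06511.

0.0651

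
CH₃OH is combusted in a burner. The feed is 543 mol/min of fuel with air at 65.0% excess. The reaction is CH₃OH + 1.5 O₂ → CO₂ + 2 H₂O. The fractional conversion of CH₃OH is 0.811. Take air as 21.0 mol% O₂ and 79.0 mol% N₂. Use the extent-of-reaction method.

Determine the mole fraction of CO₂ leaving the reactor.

0.0615

Stoichiometric O₂ = 1.5 × 543 = 814.5 mol/min; O₂ fed = 814.5 × 1.650 = 1344 mol/min.
N₂ fed = 1344 × 79/21 = 5056 mol/min.
Fuel reacted = 0.811 × 543 → ξ = 440.4 mol/min.
Outlet (n = n₀ + ν ξ):
  CH₃OH: 543 − 1(440.4) = 102.6
  O₂: 1344 − 1.5(440.4) = 683.4
  N₂: 5056 (inert)
  CO₂: 0 + 1(440.4) = 440.4
  H₂O: 0 + 2(440.4) = 880.7
Total out = 7163 mol/min; y_CO₂ = 440.4 / 7163 = 0.06148.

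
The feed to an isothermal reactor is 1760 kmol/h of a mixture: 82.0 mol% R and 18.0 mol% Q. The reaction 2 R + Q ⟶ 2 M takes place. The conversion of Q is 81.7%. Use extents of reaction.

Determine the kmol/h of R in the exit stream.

Q reacted = 0.817 × 316.8 = 258.8 kmol/h; ν_Q = −1, so ξ = 258.8/1 = 258.8 kmol/h.
Outlet amounts (n = n₀ + ν ξ):
  R: 1443 − 2(258.8) = 925.5
  Q: 316.8 − 1(258.8) = 57.97
  M: 0 + 2(258.8) = 517.7

926 kmol/h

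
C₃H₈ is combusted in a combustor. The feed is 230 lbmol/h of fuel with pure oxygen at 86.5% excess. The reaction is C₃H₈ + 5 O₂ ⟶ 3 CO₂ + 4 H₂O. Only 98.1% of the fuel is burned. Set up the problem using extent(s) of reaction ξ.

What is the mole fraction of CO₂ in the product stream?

Stoichiometric O₂ = 5 × 230 = 1150 lbmol/h; O₂ fed = 1150 × 1.865 = 2145 lbmol/h.
Fuel reacted = 0.981 × 230 → ξ = 225.6 lbmol/h.
Outlet (n = n₀ + ν ξ):
  C₃H₈: 230 − 1(225.6) = 4.37
  O₂: 2145 − 5(225.6) = 1017
  CO₂: 0 + 3(225.6) = 676.9
  H₂O: 0 + 4(225.6) = 902.5
Total out = 2600 lbmol/h; y_CO₂ = 676.9 / 2600 = 0.2603.

0.26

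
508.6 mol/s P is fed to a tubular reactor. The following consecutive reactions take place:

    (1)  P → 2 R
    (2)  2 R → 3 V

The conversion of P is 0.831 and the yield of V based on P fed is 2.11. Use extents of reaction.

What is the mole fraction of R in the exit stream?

0.101

Conversion of P: P consumed = 1ξ₁ = 0.831 × 508.6 → ξ₁ = 422.6 mol/s.
Yield of V: 3ξ₂ / 508.6 = 2.11 → ξ₂ = 357.7 mol/s.
Outlet amounts (n = n₀ + Σ ν·ξ):
  P: 508.6 − 1(422.6) = 85.95
  R: 0 + 2(422.6) − 2(357.7) = 129.9
  V: 0 + 3(357.7) = 1073
Total out = 1289 mol/s; y_R = 129.9 / 1289 = 0.1007.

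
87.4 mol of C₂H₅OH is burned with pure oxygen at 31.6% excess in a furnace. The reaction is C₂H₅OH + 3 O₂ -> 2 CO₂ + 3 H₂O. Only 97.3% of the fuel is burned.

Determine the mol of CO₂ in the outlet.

Stoichiometric O₂ = 3 × 87.4 = 262.2 mol; O₂ fed = 262.2 × 1.316 = 345.1 mol.
Fuel reacted = 0.973 × 87.4 → ξ = 85.04 mol.
Outlet (n = n₀ + ν ξ):
  C₂H₅OH: 87.4 − 1(85.04) = 2.36
  O₂: 345.1 − 3(85.04) = 89.93
  CO₂: 0 + 2(85.04) = 170.1
  H₂O: 0 + 3(85.04) = 255.1

170 mol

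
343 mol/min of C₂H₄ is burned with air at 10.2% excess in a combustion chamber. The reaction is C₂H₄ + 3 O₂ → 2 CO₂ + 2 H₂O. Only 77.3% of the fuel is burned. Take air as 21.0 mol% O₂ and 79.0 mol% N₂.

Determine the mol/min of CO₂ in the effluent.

530 mol/min

Stoichiometric O₂ = 3 × 343 = 1029 mol/min; O₂ fed = 1029 × 1.102 = 1134 mol/min.
N₂ fed = 1134 × 79/21 = 4266 mol/min.
Fuel reacted = 0.773 × 343 → ξ = 265.1 mol/min.
Outlet (n = n₀ + ν ξ):
  C₂H₄: 343 − 1(265.1) = 77.86
  O₂: 1134 − 3(265.1) = 338.5
  N₂: 4266 (inert)
  CO₂: 0 + 2(265.1) = 530.3
  H₂O: 0 + 2(265.1) = 530.3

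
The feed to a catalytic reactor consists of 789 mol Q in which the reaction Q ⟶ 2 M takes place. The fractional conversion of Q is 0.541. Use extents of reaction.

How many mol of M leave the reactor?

854 mol

Q reacted = 0.541 × 789 = 426.8 mol; ν_Q = −1, so ξ = 426.8/1 = 426.8 mol.
Outlet amounts (n = n₀ + ν ξ):
  Q: 789 − 1(426.8) = 362.2
  M: 0 + 2(426.8) = 853.7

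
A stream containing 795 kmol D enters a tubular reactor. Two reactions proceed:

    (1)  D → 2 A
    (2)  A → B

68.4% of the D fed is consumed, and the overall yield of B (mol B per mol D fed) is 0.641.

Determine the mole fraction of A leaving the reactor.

0.432

Conversion of D: D consumed = 1ξ₁ = 0.684 × 795 → ξ₁ = 543.8 kmol.
Yield of B: 1ξ₂ / 795 = 0.641 → ξ₂ = 509.6 kmol.
Outlet amounts (n = n₀ + Σ ν·ξ):
  D: 795 − 1(543.8) = 251.2
  A: 0 + 2(543.8) − 1(509.6) = 578
  B: 0 + 1(509.6) = 509.6
Total out = 1339 kmol; y_A = 578 / 1339 = 0.4317.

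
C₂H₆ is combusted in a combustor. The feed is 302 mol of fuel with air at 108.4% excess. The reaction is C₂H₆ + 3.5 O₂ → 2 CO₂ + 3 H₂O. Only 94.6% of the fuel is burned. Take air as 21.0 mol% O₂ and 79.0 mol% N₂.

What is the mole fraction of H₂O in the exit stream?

Stoichiometric O₂ = 3.5 × 302 = 1057 mol; O₂ fed = 1057 × 2.084 = 2203 mol.
N₂ fed = 2203 × 79/21 = 8287 mol.
Fuel reacted = 0.946 × 302 → ξ = 285.7 mol.
Outlet (n = n₀ + ν ξ):
  C₂H₆: 302 − 1(285.7) = 16.31
  O₂: 2203 − 3.5(285.7) = 1203
  N₂: 8287 (inert)
  CO₂: 0 + 2(285.7) = 571.4
  H₂O: 0 + 3(285.7) = 857.1
Total out = 10930 mol; y_H₂O = 857.1 / 10930 = 0.07838.

0.0784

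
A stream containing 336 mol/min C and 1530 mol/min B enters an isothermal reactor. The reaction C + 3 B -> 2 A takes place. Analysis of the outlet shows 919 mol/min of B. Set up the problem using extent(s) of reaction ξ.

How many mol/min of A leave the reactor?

For B: n = n₀ − 3ξ → 919 = 1530 − 3ξ, giving ξ = 203.7 mol/min.
Outlet amounts (n = n₀ + ν ξ):
  C: 336 − 1(203.7) = 132.3
  B: 1530 − 3(203.7) = 919
  A: 0 + 2(203.7) = 407.3

407 mol/min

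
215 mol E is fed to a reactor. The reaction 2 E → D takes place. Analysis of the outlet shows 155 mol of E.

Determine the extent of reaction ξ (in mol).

For E: n = n₀ − 2ξ → 155 = 215 − 2ξ, giving ξ = 30 mol.
Outlet amounts (n = n₀ + ν ξ):
  E: 215 − 2(30) = 155
  D: 0 + 1(30) = 30

ξ = 30 mol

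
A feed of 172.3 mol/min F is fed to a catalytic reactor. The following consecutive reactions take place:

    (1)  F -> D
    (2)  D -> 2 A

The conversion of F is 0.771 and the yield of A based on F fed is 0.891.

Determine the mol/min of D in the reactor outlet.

56.1 mol/min

Conversion of F: F consumed = 1ξ₁ = 0.771 × 172.3 → ξ₁ = 132.8 mol/min.
Yield of A: 2ξ₂ / 172.3 = 0.891 → ξ₂ = 76.76 mol/min.
Outlet amounts (n = n₀ + Σ ν·ξ):
  F: 172.3 − 1(132.8) = 39.46
  D: 0 + 1(132.8) − 1(76.76) = 56.08
  A: 0 + 2(76.76) = 153.5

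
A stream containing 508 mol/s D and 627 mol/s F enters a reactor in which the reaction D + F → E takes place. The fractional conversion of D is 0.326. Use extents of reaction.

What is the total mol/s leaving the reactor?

969 mol/s

D reacted = 0.326 × 508 = 165.6 mol/s; ν_D = −1, so ξ = 165.6/1 = 165.6 mol/s.
Outlet amounts (n = n₀ + ν ξ):
  D: 508 − 1(165.6) = 342.4
  F: 627 − 1(165.6) = 461.4
  E: 0 + 1(165.6) = 165.6
Total out = 342.4 + 461.4 + 165.6 = 969.4 mol/s.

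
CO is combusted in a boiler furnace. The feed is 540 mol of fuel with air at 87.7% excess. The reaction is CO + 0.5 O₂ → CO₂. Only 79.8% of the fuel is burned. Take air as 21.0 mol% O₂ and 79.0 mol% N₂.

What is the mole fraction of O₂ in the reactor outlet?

0.106

Stoichiometric O₂ = 0.5 × 540 = 270 mol; O₂ fed = 270 × 1.877 = 506.8 mol.
N₂ fed = 506.8 × 79/21 = 1906 mol.
Fuel reacted = 0.798 × 540 → ξ = 430.9 mol.
Outlet (n = n₀ + ν ξ):
  CO: 540 − 1(430.9) = 109.1
  O₂: 506.8 − 0.5(430.9) = 291.3
  N₂: 1906 (inert)
  CO₂: 0 + 1(430.9) = 430.9
Total out = 2738 mol; y_O₂ = 291.3 / 2738 = 0.1064.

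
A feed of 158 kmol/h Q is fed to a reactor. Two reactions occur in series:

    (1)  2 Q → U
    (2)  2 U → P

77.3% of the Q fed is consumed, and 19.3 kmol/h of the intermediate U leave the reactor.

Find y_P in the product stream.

0.275

Conversion of Q: Q consumed = 2ξ₁ = 0.773 × 158 → ξ₁ = 61.07 kmol/h.
U balance: n_U = 0 + 1ξ₁ − 2ξ₂ = 19.3 → ξ₂ = (1·61.07 − 19.3)/2 = 20.88 kmol/h.
Outlet amounts (n = n₀ + Σ ν·ξ):
  Q: 158 − 2(61.07) = 35.87
  U: 0 + 1(61.07) − 2(20.88) = 19.3
  P: 0 + 1(20.88) = 20.88
Total out = 76.05 kmol/h; y_P = 20.88 / 76.05 = 0.2746.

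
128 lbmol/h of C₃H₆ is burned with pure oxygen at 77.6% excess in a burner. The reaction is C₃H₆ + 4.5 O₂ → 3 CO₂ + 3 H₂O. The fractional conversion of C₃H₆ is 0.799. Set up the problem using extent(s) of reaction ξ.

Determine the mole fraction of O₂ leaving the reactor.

Stoichiometric O₂ = 4.5 × 128 = 576 lbmol/h; O₂ fed = 576 × 1.776 = 1023 lbmol/h.
Fuel reacted = 0.799 × 128 → ξ = 102.3 lbmol/h.
Outlet (n = n₀ + ν ξ):
  C₃H₆: 128 − 1(102.3) = 25.73
  O₂: 1023 − 4.5(102.3) = 562.8
  CO₂: 0 + 3(102.3) = 306.8
  H₂O: 0 + 3(102.3) = 306.8
Total out = 1202 lbmol/h; y_O₂ = 562.8 / 1202 = 0.4681.

0.468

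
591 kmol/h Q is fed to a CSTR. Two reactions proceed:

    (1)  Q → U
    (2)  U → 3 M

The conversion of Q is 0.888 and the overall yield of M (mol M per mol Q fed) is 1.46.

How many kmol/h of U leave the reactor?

Conversion of Q: Q consumed = 1ξ₁ = 0.888 × 591 → ξ₁ = 524.8 kmol/h.
Yield of M: 3ξ₂ / 591 = 1.46 → ξ₂ = 287.6 kmol/h.
Outlet amounts (n = n₀ + Σ ν·ξ):
  Q: 591 − 1(524.8) = 66.19
  U: 0 + 1(524.8) − 1(287.6) = 237.2
  M: 0 + 3(287.6) = 862.9

237 kmol/h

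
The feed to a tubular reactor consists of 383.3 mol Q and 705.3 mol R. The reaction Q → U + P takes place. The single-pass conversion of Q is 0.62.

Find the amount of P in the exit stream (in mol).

Q reacted = 0.62 × 383.3 = 237.6 mol; ν_Q = −1, so ξ = 237.6/1 = 237.6 mol.
Outlet amounts (n = n₀ + ν ξ):
  Q: 383.3 − 1(237.6) = 145.7
  U: 0 + 1(237.6) = 237.6
  P: 0 + 1(237.6) = 237.6
  R: 705.3 (inert)

238 mol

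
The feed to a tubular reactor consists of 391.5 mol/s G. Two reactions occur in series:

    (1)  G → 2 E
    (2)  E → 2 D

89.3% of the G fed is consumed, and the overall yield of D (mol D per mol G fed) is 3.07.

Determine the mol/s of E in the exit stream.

Conversion of G: G consumed = 1ξ₁ = 0.893 × 391.5 → ξ₁ = 349.6 mol/s.
Yield of D: 2ξ₂ / 391.5 = 3.07 → ξ₂ = 601 mol/s.
Outlet amounts (n = n₀ + Σ ν·ξ):
  G: 391.5 − 1(349.6) = 41.89
  E: 0 + 2(349.6) − 1(601) = 98.27
  D: 0 + 2(601) = 1202

98.3 mol/s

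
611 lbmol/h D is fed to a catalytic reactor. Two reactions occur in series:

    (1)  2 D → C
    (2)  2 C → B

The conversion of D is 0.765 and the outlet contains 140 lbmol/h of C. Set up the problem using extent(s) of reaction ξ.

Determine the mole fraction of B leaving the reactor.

Conversion of D: D consumed = 2ξ₁ = 0.765 × 611 → ξ₁ = 233.7 lbmol/h.
C balance: n_C = 0 + 1ξ₁ − 2ξ₂ = 140 → ξ₂ = (1·233.7 − 140)/2 = 46.85 lbmol/h.
Outlet amounts (n = n₀ + Σ ν·ξ):
  D: 611 − 2(233.7) = 143.6
  C: 0 + 1(233.7) − 2(46.85) = 140
  B: 0 + 1(46.85) = 46.85
Total out = 330.4 lbmol/h; y_B = 46.85 / 330.4 = 0.1418.

0.142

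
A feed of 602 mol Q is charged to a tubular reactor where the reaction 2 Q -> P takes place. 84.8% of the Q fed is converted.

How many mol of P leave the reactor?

255 mol

Q reacted = 0.848 × 602 = 510.5 mol; ν_Q = −2, so ξ = 510.5/2 = 255.2 mol.
Outlet amounts (n = n₀ + ν ξ):
  Q: 602 − 2(255.2) = 91.5
  P: 0 + 1(255.2) = 255.2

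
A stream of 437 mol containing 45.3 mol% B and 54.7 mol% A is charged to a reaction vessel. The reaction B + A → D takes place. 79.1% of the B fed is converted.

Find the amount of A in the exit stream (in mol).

B reacted = 0.791 × 198 = 156.6 mol; ν_B = −1, so ξ = 156.6/1 = 156.6 mol.
Outlet amounts (n = n₀ + ν ξ):
  B: 198 − 1(156.6) = 41.37
  A: 239 − 1(156.6) = 82.45
  D: 0 + 1(156.6) = 156.6

82.5 mol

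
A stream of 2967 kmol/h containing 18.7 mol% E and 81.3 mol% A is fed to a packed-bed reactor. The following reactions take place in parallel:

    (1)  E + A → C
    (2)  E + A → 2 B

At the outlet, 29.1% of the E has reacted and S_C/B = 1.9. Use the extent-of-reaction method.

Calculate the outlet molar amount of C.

Conversion of E: E consumed = 0.291 × 554.8 = 161.5 kmol/h = 1ξ₁ + 1ξ₂.
Selectivity: 1ξ₁ / (2ξ₂) = 1.9 → ξ₁ = 3.8 ξ₂.
Substitute: (1·3.8 + 1) ξ₂ = 161.5 → ξ₂ = 33.64 kmol/h, ξ₁ = 127.8 kmol/h.
Outlet amounts (n = n₀ + Σ ν·ξ):
  E: 554.8 − 1(127.8) − 1(33.64) = 393.4
  A: 2412 − 1(127.8) − 1(33.64) = 2251
  C: 0 + 1(127.8) = 127.8
  B: 0 + 2(33.64) = 67.27

128 kmol/h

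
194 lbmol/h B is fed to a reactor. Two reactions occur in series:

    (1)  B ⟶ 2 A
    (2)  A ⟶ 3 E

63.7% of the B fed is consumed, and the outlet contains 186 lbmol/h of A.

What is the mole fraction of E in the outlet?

Conversion of B: B consumed = 1ξ₁ = 0.637 × 194 → ξ₁ = 123.6 lbmol/h.
A balance: n_A = 0 + 2ξ₁ − 1ξ₂ = 186 → ξ₂ = (2·123.6 − 186)/1 = 61.16 lbmol/h.
Outlet amounts (n = n₀ + Σ ν·ξ):
  B: 194 − 1(123.6) = 70.42
  A: 0 + 2(123.6) − 1(61.16) = 186
  E: 0 + 3(61.16) = 183.5
Total out = 439.9 lbmol/h; y_E = 183.5 / 439.9 = 0.4171.

0.417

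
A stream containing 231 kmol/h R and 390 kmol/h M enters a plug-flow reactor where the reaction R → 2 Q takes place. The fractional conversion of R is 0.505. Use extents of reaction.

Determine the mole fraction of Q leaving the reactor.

0.316

R reacted = 0.505 × 231 = 116.7 kmol/h; ν_R = −1, so ξ = 116.7/1 = 116.7 kmol/h.
Outlet amounts (n = n₀ + ν ξ):
  R: 231 − 1(116.7) = 114.3
  Q: 0 + 2(116.7) = 233.3
  M: 390 (inert)
Total out = 737.7 kmol/h; y_Q = 233.3 / 737.7 = 0.3163.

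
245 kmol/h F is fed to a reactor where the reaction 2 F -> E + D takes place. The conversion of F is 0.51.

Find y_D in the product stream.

0.255

F reacted = 0.51 × 245 = 125 kmol/h; ν_F = −2, so ξ = 125/2 = 62.48 kmol/h.
Outlet amounts (n = n₀ + ν ξ):
  F: 245 − 2(62.48) = 120
  E: 0 + 1(62.48) = 62.48
  D: 0 + 1(62.48) = 62.48
Total out = 245 kmol/h; y_D = 62.48 / 245 = 0.255.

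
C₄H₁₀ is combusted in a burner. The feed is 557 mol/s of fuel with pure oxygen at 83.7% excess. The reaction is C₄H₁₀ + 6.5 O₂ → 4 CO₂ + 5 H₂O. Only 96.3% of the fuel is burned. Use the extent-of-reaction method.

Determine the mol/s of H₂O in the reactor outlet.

2680 mol/s

Stoichiometric O₂ = 6.5 × 557 = 3620 mol/s; O₂ fed = 3620 × 1.837 = 6651 mol/s.
Fuel reacted = 0.963 × 557 → ξ = 536.4 mol/s.
Outlet (n = n₀ + ν ξ):
  C₄H₁₀: 557 − 1(536.4) = 20.61
  O₂: 6651 − 6.5(536.4) = 3164
  CO₂: 0 + 4(536.4) = 2146
  H₂O: 0 + 5(536.4) = 2682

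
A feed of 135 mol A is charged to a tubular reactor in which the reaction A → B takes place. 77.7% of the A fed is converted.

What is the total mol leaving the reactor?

135 mol

A reacted = 0.777 × 135 = 104.9 mol; ν_A = −1, so ξ = 104.9/1 = 104.9 mol.
Outlet amounts (n = n₀ + ν ξ):
  A: 135 − 1(104.9) = 30.1
  B: 0 + 1(104.9) = 104.9
Total out = 30.1 + 104.9 = 135 mol.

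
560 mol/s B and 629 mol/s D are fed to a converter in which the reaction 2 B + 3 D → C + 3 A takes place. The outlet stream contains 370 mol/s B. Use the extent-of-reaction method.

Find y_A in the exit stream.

0.261

For B: n = n₀ − 2ξ → 370 = 560 − 2ξ, giving ξ = 95 mol/s.
Outlet amounts (n = n₀ + ν ξ):
  B: 560 − 2(95) = 370
  D: 629 − 3(95) = 344
  C: 0 + 1(95) = 95
  A: 0 + 3(95) = 285
Total out = 1094 mol/s; y_A = 285 / 1094 = 0.2605.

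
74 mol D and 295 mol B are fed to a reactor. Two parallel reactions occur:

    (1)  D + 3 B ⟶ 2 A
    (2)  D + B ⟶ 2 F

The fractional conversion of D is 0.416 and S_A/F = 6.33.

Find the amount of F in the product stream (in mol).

8.4 mol

Conversion of D: D consumed = 0.416 × 74 = 30.78 mol = 1ξ₁ + 1ξ₂.
Selectivity: 2ξ₁ / (2ξ₂) = 6.33 → ξ₁ = 6.33 ξ₂.
Substitute: (1·6.33 + 1) ξ₂ = 30.78 → ξ₂ = 4.2 mol, ξ₁ = 26.58 mol.
Outlet amounts (n = n₀ + Σ ν·ξ):
  D: 74 − 1(26.58) − 1(4.2) = 43.22
  B: 295 − 3(26.58) − 1(4.2) = 211
  A: 0 + 2(26.58) = 53.17
  F: 0 + 2(4.2) = 8.399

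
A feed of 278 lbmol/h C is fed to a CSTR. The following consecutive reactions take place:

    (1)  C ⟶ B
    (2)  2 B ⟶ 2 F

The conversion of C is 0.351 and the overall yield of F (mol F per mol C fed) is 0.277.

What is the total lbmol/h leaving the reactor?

278 lbmol/h

Conversion of C: C consumed = 1ξ₁ = 0.351 × 278 → ξ₁ = 97.58 lbmol/h.
Yield of F: 2ξ₂ / 278 = 0.277 → ξ₂ = 38.5 lbmol/h.
Outlet amounts (n = n₀ + Σ ν·ξ):
  C: 278 − 1(97.58) = 180.4
  B: 0 + 1(97.58) − 2(38.5) = 20.57
  F: 0 + 2(38.5) = 77.01
Total out = 180.4 + 20.57 + 77.01 = 278 lbmol/h.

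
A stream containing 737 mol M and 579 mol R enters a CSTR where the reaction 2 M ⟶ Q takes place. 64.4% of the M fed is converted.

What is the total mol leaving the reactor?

M reacted = 0.644 × 737 = 474.6 mol; ν_M = −2, so ξ = 474.6/2 = 237.3 mol.
Outlet amounts (n = n₀ + ν ξ):
  M: 737 − 2(237.3) = 262.4
  Q: 0 + 1(237.3) = 237.3
  R: 579 (inert)
Total out = 262.4 + 237.3 + 579 = 1079 mol.

1080 mol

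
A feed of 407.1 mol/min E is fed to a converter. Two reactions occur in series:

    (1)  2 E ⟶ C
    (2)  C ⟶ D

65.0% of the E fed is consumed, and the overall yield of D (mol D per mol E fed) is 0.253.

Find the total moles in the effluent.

275 mol/min

Conversion of E: E consumed = 2ξ₁ = 0.65 × 407.1 → ξ₁ = 132.3 mol/min.
Yield of D: 1ξ₂ / 407.1 = 0.253 → ξ₂ = 103 mol/min.
Outlet amounts (n = n₀ + Σ ν·ξ):
  E: 407.1 − 2(132.3) = 142.5
  C: 0 + 1(132.3) − 1(103) = 29.31
  D: 0 + 1(103) = 103
Total out = 142.5 + 29.31 + 103 = 274.8 mol/min.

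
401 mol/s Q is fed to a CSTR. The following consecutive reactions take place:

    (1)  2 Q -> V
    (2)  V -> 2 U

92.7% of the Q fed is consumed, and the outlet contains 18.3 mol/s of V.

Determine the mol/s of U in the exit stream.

335 mol/s

Conversion of Q: Q consumed = 2ξ₁ = 0.927 × 401 → ξ₁ = 185.9 mol/s.
V balance: n_V = 0 + 1ξ₁ − 1ξ₂ = 18.3 → ξ₂ = (1·185.9 − 18.3)/1 = 167.6 mol/s.
Outlet amounts (n = n₀ + Σ ν·ξ):
  Q: 401 − 2(185.9) = 29.27
  V: 0 + 1(185.9) − 1(167.6) = 18.3
  U: 0 + 2(167.6) = 335.1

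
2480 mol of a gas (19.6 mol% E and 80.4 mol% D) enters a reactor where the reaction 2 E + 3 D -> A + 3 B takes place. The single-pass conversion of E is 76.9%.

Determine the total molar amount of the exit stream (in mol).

E reacted = 0.769 × 486.1 = 373.8 mol; ν_E = −2, so ξ = 373.8/2 = 186.9 mol.
Outlet amounts (n = n₀ + ν ξ):
  E: 486.1 − 2(186.9) = 112.3
  D: 1994 − 3(186.9) = 1433
  A: 0 + 1(186.9) = 186.9
  B: 0 + 3(186.9) = 560.7
Total out = 112.3 + 1433 + 186.9 + 560.7 = 2293 mol.

2290 mol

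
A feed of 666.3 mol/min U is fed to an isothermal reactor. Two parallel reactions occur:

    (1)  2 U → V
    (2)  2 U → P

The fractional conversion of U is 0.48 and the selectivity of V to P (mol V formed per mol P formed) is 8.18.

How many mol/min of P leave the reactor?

17.4 mol/min

Conversion of U: U consumed = 0.48 × 666.3 = 319.8 mol/min = 2ξ₁ + 2ξ₂.
Selectivity: 1ξ₁ / (1ξ₂) = 8.18 → ξ₁ = 8.18 ξ₂.
Substitute: (2·8.18 + 2) ξ₂ = 319.8 → ξ₂ = 17.42 mol/min, ξ₁ = 142.5 mol/min.
Outlet amounts (n = n₀ + Σ ν·ξ):
  U: 666.3 − 2(142.5) − 2(17.42) = 346.5
  V: 0 + 1(142.5) = 142.5
  P: 0 + 1(17.42) = 17.42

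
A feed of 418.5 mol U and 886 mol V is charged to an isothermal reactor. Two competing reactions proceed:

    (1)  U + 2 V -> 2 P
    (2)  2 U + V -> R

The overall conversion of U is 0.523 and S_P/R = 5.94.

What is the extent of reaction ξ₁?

Conversion of U: U consumed = 0.523 × 418.5 = 218.9 mol = 1ξ₁ + 2ξ₂.
Selectivity: 2ξ₁ / (1ξ₂) = 5.94 → ξ₁ = 2.97 ξ₂.
Substitute: (1·2.97 + 2) ξ₂ = 218.9 → ξ₂ = 44.04 mol, ξ₁ = 130.8 mol.
Outlet amounts (n = n₀ + Σ ν·ξ):
  U: 418.5 − 1(130.8) − 2(44.04) = 199.6
  V: 886 − 2(130.8) − 1(44.04) = 580.4
  P: 0 + 2(130.8) = 261.6
  R: 0 + 1(44.04) = 44.04

ξ₁ = 131 mol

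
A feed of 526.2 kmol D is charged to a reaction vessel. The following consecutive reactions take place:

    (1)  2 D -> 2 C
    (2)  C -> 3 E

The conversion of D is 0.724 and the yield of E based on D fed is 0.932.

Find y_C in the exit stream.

0.255

Conversion of D: D consumed = 2ξ₁ = 0.724 × 526.2 → ξ₁ = 190.5 kmol.
Yield of E: 3ξ₂ / 526.2 = 0.932 → ξ₂ = 163.5 kmol.
Outlet amounts (n = n₀ + Σ ν·ξ):
  D: 526.2 − 2(190.5) = 145.2
  C: 0 + 2(190.5) − 1(163.5) = 217.5
  E: 0 + 3(163.5) = 490.4
Total out = 853.1 kmol; y_C = 217.5 / 853.1 = 0.2549.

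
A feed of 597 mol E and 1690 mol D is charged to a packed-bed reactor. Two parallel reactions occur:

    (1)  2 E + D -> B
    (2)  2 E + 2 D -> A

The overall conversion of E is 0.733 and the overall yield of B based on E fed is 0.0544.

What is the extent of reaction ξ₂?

ξ₂ = 186 mol

Yield of B: 1ξ₁ / 597 = 0.0544 → ξ₁ = 32.48 mol.
Conversion of E: 2ξ₁ + 2ξ₂ = 0.733 × 597 = 437.6 → ξ₂ = 186.3 mol.
Outlet amounts (n = n₀ + Σ ν·ξ):
  E: 597 − 2(32.48) − 2(186.3) = 159.4
  D: 1690 − 1(32.48) − 2(186.3) = 1285
  B: 0 + 1(32.48) = 32.48
  A: 0 + 1(186.3) = 186.3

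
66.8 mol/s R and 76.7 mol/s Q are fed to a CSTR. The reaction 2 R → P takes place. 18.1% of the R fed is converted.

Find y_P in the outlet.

R reacted = 0.181 × 66.8 = 12.09 mol/s; ν_R = −2, so ξ = 12.09/2 = 6.045 mol/s.
Outlet amounts (n = n₀ + ν ξ):
  R: 66.8 − 2(6.045) = 54.71
  P: 0 + 1(6.045) = 6.045
  Q: 76.7 (inert)
Total out = 137.5 mol/s; y_P = 6.045 / 137.5 = 0.04398.

0.044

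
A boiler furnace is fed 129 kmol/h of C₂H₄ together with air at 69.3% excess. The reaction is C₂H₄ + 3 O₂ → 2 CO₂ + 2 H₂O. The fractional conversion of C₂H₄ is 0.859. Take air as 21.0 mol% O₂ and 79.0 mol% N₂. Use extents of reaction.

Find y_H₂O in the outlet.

Stoichiometric O₂ = 3 × 129 = 387 kmol/h; O₂ fed = 387 × 1.693 = 655.2 kmol/h.
N₂ fed = 655.2 × 79/21 = 2465 kmol/h.
Fuel reacted = 0.859 × 129 → ξ = 110.8 kmol/h.
Outlet (n = n₀ + ν ξ):
  C₂H₄: 129 − 1(110.8) = 18.19
  O₂: 655.2 − 3(110.8) = 322.8
  N₂: 2465 (inert)
  CO₂: 0 + 2(110.8) = 221.6
  H₂O: 0 + 2(110.8) = 221.6
Total out = 3249 kmol/h; y_H₂O = 221.6 / 3249 = 0.06821.

0.0682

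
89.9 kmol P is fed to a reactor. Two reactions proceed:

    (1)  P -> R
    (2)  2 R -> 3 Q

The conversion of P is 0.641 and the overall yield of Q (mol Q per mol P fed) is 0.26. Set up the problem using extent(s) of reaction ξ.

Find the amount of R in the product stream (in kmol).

42 kmol

Conversion of P: P consumed = 1ξ₁ = 0.641 × 89.9 → ξ₁ = 57.63 kmol.
Yield of Q: 3ξ₂ / 89.9 = 0.26 → ξ₂ = 7.791 kmol.
Outlet amounts (n = n₀ + Σ ν·ξ):
  P: 89.9 − 1(57.63) = 32.27
  R: 0 + 1(57.63) − 2(7.791) = 42.04
  Q: 0 + 3(7.791) = 23.37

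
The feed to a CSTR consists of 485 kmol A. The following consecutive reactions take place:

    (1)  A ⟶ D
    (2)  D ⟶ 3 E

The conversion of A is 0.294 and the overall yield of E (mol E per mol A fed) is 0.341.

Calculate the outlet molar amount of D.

Conversion of A: A consumed = 1ξ₁ = 0.294 × 485 → ξ₁ = 142.6 kmol.
Yield of E: 3ξ₂ / 485 = 0.341 → ξ₂ = 55.13 kmol.
Outlet amounts (n = n₀ + Σ ν·ξ):
  A: 485 − 1(142.6) = 342.4
  D: 0 + 1(142.6) − 1(55.13) = 87.46
  E: 0 + 3(55.13) = 165.4

87.5 kmol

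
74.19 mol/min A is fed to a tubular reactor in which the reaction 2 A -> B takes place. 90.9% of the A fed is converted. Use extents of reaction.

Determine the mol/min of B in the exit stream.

A reacted = 0.909 × 74.19 = 67.44 mol/min; ν_A = −2, so ξ = 67.44/2 = 33.72 mol/min.
Outlet amounts (n = n₀ + ν ξ):
  A: 74.19 − 2(33.72) = 6.751
  B: 0 + 1(33.72) = 33.72

33.7 mol/min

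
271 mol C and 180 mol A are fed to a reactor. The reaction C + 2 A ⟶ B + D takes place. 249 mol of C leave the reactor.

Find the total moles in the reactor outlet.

429 mol

For C: n = n₀ − 1ξ → 249 = 271 − 1ξ, giving ξ = 22 mol.
Outlet amounts (n = n₀ + ν ξ):
  C: 271 − 1(22) = 249
  A: 180 − 2(22) = 136
  B: 0 + 1(22) = 22
  D: 0 + 1(22) = 22
Total out = 249 + 136 + 22 + 22 = 429 mol.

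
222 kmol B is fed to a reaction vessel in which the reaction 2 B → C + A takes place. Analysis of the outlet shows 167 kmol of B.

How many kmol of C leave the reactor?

27.5 kmol

For B: n = n₀ − 2ξ → 167 = 222 − 2ξ, giving ξ = 27.5 kmol.
Outlet amounts (n = n₀ + ν ξ):
  B: 222 − 2(27.5) = 167
  C: 0 + 1(27.5) = 27.5
  A: 0 + 1(27.5) = 27.5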